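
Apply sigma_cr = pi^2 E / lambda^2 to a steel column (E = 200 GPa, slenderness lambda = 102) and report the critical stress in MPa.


sigma_cr = pi^2 * E / lambda^2
= 9.8696 * 200000.0 / 102^2
= 9.8696 * 200000.0 / 10404
= 189.7271 MPa

189.7271 MPa


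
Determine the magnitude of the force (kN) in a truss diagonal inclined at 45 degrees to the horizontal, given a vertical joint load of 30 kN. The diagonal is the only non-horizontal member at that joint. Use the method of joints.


At the joint, only the diagonal has a vertical component, so vertical equilibrium gives:
F * sin(45) = 30
F = 30 / sin(45)
= 30 / 0.707107
= 42.43 kN

42.43 kN


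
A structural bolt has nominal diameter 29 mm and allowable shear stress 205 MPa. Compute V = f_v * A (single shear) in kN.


A = pi * d^2 / 4 = pi * 29^2 / 4 = 660.5199 mm^2
V = f_v * A / 1000 = 205 * 660.5199 / 1000
= 135.4066 kN

135.4066 kN


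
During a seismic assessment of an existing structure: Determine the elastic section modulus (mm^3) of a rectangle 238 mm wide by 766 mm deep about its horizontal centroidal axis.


S = b * h^2 / 6
= 238 * 766^2 / 6
= 238 * 586756 / 6
= 23274654.67 mm^3

23274654.67 mm^3


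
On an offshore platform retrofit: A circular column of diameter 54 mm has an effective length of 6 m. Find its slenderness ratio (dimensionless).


Radius of gyration r = d / 4 = 54 / 4 = 13.5 mm
L_eff = 6000.0 mm
Slenderness ratio = L / r = 6000.0 / 13.5 = 444.44 (dimensionless)

444.44 (dimensionless)


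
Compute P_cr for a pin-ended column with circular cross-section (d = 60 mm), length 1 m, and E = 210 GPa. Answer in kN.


I = pi * d^4 / 64 = 636172.51 mm^4
L = 1000.0 mm
P_cr = pi^2 * E * I / L^2
= 9.8696 * 210000.0 * 636172.51 / 1000.0^2
= 1318541.92 N = 1318.5419 kN

1318.5419 kN


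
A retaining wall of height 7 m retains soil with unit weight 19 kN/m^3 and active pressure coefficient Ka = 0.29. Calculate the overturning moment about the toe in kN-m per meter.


Pa = 0.5 * Ka * gamma * H^2
= 0.5 * 0.29 * 19 * 7^2
= 134.995 kN/m
Arm = H / 3 = 7 / 3 = 2.3333 m
Mo = Pa * arm = Pa * H / 3 = 134.995 * 7 / 3 = 314.9883 kN-m/m

314.9883 kN-m/m


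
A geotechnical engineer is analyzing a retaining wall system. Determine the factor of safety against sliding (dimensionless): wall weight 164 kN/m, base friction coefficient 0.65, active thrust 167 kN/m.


Resisting force = mu * W = 0.65 * 164 = 106.6 kN/m
FOS = Resisting / Driving = 106.6 / 167
= 0.6383 (dimensionless)

0.6383 (dimensionless)


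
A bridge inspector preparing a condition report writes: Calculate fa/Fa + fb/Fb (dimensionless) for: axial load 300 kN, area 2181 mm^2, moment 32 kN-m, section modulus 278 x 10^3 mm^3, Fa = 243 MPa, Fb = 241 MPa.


f_a = P / A = 300000.0 / 2181 = 137.5516 MPa
f_b = M / S = 32000000.0 / 278000.0 = 115.1079 MPa
Ratio = f_a / Fa + f_b / Fb
= 137.5516 / 243 + 115.1079 / 241
= 1.0437 (dimensionless)

1.0437 (dimensionless)


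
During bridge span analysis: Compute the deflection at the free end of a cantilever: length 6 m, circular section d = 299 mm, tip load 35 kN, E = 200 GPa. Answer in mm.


I = pi * d^4 / 64 = pi * 299^4 / 64 = 392332830.95 mm^4
L = 6000.0 mm, P = 35000.0 N, E = 200000.0 MPa
delta = P * L^3 / (3 * E * I)
= 35000.0 * 6000.0^3 / (3 * 200000.0 * 392332830.95)
= 32.1156 mm

32.1156 mm


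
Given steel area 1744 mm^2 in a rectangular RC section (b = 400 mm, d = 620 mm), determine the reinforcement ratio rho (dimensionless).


rho = As / (b * d)
= 1744 / (400 * 620)
= 1744 / 248000
= 0.007032 (dimensionless)

0.007032 (dimensionless)


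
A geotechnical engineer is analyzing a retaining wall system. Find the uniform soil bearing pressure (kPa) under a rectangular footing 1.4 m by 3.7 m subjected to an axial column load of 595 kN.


A = 1.4 * 3.7 = 5.18 m^2
q = P / A = 595 / 5.18
= 114.8649 kPa

114.8649 kPa


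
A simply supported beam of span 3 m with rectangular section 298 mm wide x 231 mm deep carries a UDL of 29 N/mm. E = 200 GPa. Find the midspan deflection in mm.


I = 298 * 231^3 / 12 = 306105376.5 mm^4
L = 3000.0 mm, w = 29 N/mm, E = 200000.0 MPa
delta = 5 * w * L^4 / (384 * E * I)
= 5 * 29 * 3000.0^4 / (384 * 200000.0 * 306105376.5)
= 0.4996 mm

0.4996 mm


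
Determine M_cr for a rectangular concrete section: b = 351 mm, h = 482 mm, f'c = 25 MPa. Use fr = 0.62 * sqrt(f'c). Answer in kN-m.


fr = 0.62 * sqrt(25) = 0.62 * 5.0 = 3.1 MPa
I = 351 * 482^3 / 12 = 3275419914.0 mm^4
y_t = 241.0 mm
M_cr = fr * I / y_t = 3.1 * 3275419914.0 / 241.0 N-mm
= 42.132 kN-m

42.132 kN-m


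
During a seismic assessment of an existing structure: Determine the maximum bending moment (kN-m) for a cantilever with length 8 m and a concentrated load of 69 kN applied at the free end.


For a cantilever with a point load at the free end:
M_max = P * L = 69 * 8 = 552 kN-m

552 kN-m


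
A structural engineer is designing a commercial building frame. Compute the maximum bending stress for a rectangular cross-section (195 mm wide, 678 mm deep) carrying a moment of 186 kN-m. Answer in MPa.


I = b * h^3 / 12 = 195 * 678^3 / 12 = 5064568470.0 mm^4
y = h / 2 = 678 / 2 = 339.0 mm
M = 186 kN-m = 186000000.0 N-mm
sigma = M * y / I = 186000000.0 * 339.0 / 5064568470.0
= 12.45 MPa

12.45 MPa


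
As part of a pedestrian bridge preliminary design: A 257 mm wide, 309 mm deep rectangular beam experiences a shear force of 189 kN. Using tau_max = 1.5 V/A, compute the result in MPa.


A = b * h = 257 * 309 = 79413 mm^2
V = 189 kN = 189000.0 N
tau_max = 1.5 * V / A = 1.5 * 189000.0 / 79413
= 3.5699 MPa

3.5699 MPa


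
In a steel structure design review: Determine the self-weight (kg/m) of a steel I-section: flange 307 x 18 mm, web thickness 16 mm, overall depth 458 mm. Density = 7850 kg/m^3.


A_flanges = 2 * 307 * 18 = 11052 mm^2
A_web = (458 - 2 * 18) * 16 = 6752 mm^2
A_total = 11052 + 6752 = 17804 mm^2 = 0.017804 m^2
Weight = rho * A = 7850 * 0.017804 = 139.7614 kg/m

139.7614 kg/m


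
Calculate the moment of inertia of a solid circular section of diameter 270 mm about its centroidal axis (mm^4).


r = d / 2 = 270 / 2 = 135.0 mm
I = pi * r^4 / 4 = pi * 135.0^4 / 4
= 260870490.85 mm^4

260870490.85 mm^4


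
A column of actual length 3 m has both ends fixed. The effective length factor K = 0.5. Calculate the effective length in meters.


L_eff = K * L
= 0.5 * 3
= 1.5 m

1.5 m


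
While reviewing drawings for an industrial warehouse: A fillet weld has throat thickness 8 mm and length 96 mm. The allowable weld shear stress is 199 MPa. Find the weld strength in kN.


Strength = throat * length * allowable stress
= 8 * 96 * 199 N
= 152832 N
= 152.83 kN

152.83 kN


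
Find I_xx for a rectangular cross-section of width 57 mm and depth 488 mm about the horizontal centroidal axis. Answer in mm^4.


I = b * h^3 / 12
= 57 * 488^3 / 12
= 57 * 116214272 / 12
= 552017792.0 mm^4

552017792.0 mm^4


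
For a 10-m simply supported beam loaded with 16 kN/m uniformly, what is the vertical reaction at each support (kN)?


Total load = w * L = 16 * 10 = 160 kN
By symmetry, each reaction R = total / 2 = 160 / 2 = 80.0 kN

80.0 kN


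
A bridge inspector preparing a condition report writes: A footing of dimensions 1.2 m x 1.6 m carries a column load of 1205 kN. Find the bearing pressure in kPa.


A = 1.2 * 1.6 = 1.92 m^2
q = P / A = 1205 / 1.92
= 627.6042 kPa

627.6042 kPa


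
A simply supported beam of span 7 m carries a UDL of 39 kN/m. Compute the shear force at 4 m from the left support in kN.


R_A = w * L / 2 = 39 * 7 / 2 = 136.5 kN
V(x) = R_A - w * x = 136.5 - 39 * 4
= -19.5 kN

-19.5 kN


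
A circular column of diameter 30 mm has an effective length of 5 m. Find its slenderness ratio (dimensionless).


Radius of gyration r = d / 4 = 30 / 4 = 7.5 mm
L_eff = 5000.0 mm
Slenderness ratio = L / r = 5000.0 / 7.5 = 666.67 (dimensionless)

666.67 (dimensionless)


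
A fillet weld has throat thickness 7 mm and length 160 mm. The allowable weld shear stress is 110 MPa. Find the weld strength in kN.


Strength = throat * length * allowable stress
= 7 * 160 * 110 N
= 123200 N
= 123.2 kN

123.2 kN


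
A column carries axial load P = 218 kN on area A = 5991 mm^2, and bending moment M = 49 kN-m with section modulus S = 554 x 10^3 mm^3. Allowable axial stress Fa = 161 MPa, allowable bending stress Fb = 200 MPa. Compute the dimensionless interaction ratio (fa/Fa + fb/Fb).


f_a = P / A = 218000.0 / 5991 = 36.3879 MPa
f_b = M / S = 49000000.0 / 554000.0 = 88.4477 MPa
Ratio = f_a / Fa + f_b / Fb
= 36.3879 / 161 + 88.4477 / 200
= 0.6683 (dimensionless)

0.6683 (dimensionless)


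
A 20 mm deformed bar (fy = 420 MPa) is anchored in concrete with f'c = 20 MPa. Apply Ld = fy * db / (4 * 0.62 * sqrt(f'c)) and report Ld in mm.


Ld = (fy * db) / (4 * 0.62 * sqrt(f'c))
= (420 * 20) / (4 * 0.62 * sqrt(20))
= 8400 / 11.0909
= 757.38 mm

757.38 mm


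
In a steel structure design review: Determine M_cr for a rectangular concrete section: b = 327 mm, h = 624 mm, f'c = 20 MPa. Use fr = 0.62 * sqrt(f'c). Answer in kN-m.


fr = 0.62 * sqrt(20) = 0.62 * 4.4721 = 2.7727 MPa
I = 327 * 624^3 / 12 = 6620949504.0 mm^4
y_t = 312.0 mm
M_cr = fr * I / y_t = 2.7727 * 6620949504.0 / 312.0 N-mm
= 58.84 kN-m

58.84 kN-m


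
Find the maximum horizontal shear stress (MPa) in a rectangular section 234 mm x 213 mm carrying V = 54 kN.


A = b * h = 234 * 213 = 49842 mm^2
V = 54 kN = 54000.0 N
tau_max = 1.5 * V / A = 1.5 * 54000.0 / 49842
= 1.6251 MPa

1.6251 MPa


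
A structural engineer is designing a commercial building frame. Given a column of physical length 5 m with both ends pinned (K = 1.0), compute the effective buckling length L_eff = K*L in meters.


L_eff = K * L
= 1.0 * 5
= 5.0 m

5.0 m


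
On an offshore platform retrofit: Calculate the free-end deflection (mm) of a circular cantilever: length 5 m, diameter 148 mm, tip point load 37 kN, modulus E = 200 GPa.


I = pi * d^4 / 64 = pi * 148^4 / 64 = 23551401.72 mm^4
L = 5000.0 mm, P = 37000.0 N, E = 200000.0 MPa
delta = P * L^3 / (3 * E * I)
= 37000.0 * 5000.0^3 / (3 * 200000.0 * 23551401.72)
= 327.2983 mm

327.2983 mm


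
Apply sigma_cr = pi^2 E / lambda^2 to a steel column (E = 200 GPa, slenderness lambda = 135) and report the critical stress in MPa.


sigma_cr = pi^2 * E / lambda^2
= 9.8696 * 200000.0 / 135^2
= 9.8696 * 200000.0 / 18225
= 108.3084 MPa

108.3084 MPa


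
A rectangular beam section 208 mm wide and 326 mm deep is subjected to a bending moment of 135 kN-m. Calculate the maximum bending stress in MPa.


I = b * h^3 / 12 = 208 * 326^3 / 12 = 600530250.67 mm^4
y = h / 2 = 326 / 2 = 163.0 mm
M = 135 kN-m = 135000000.0 N-mm
sigma = M * y / I = 135000000.0 * 163.0 / 600530250.67
= 36.64 MPa

36.64 MPa


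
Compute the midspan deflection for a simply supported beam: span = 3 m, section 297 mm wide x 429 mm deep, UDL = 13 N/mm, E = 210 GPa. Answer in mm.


I = 297 * 429^3 / 12 = 1954101327.75 mm^4
L = 3000.0 mm, w = 13 N/mm, E = 210000.0 MPa
delta = 5 * w * L^4 / (384 * E * I)
= 5 * 13 * 3000.0^4 / (384 * 210000.0 * 1954101327.75)
= 0.0334 mm

0.0334 mm


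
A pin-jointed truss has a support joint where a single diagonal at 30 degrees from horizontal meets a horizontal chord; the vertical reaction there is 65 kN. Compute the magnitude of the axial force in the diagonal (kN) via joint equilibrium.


At the joint, only the diagonal has a vertical component, so vertical equilibrium gives:
F * sin(30) = 65
F = 65 / sin(30)
= 65 / 0.5
= 130.0 kN

130.0 kN


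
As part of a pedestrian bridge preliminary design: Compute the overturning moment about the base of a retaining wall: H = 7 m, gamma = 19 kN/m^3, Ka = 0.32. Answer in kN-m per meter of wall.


Pa = 0.5 * Ka * gamma * H^2
= 0.5 * 0.32 * 19 * 7^2
= 148.96 kN/m
Arm = H / 3 = 7 / 3 = 2.3333 m
Mo = Pa * arm = Pa * H / 3 = 148.96 * 7 / 3 = 347.5733 kN-m/m

347.5733 kN-m/m


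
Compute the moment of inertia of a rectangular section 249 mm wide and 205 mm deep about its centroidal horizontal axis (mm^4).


I = b * h^3 / 12
= 249 * 205^3 / 12
= 249 * 8615125 / 12
= 178763843.75 mm^4

178763843.75 mm^4


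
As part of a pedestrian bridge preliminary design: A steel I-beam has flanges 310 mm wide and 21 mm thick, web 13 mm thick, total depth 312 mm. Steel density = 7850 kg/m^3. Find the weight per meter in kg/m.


A_flanges = 2 * 310 * 21 = 13020 mm^2
A_web = (312 - 2 * 21) * 13 = 3510 mm^2
A_total = 13020 + 3510 = 16530 mm^2 = 0.016530 m^2
Weight = rho * A = 7850 * 0.016530 = 129.7605 kg/m

129.7605 kg/m


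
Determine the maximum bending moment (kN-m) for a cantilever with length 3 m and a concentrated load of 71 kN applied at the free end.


For a cantilever with a point load at the free end:
M_max = P * L = 71 * 3 = 213 kN-m

213 kN-m


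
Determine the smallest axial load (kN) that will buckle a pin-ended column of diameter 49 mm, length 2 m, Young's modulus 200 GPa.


I = pi * d^4 / 64 = 282979.01 mm^4
L = 2000.0 mm
P_cr = pi^2 * E * I / L^2
= 9.8696 * 200000.0 * 282979.01 / 2000.0^2
= 139644.54 N = 139.6445 kN

139.6445 kN


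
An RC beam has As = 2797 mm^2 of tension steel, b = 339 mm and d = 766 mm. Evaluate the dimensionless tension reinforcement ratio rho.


rho = As / (b * d)
= 2797 / (339 * 766)
= 2797 / 259674
= 0.010771 (dimensionless)

0.010771 (dimensionless)


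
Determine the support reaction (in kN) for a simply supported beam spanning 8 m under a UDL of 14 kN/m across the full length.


Total load = w * L = 14 * 8 = 112 kN
By symmetry, each reaction R = total / 2 = 112 / 2 = 56.0 kN

56.0 kN


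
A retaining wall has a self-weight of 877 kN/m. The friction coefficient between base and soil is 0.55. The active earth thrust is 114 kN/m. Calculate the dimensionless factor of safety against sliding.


Resisting force = mu * W = 0.55 * 877 = 482.35 kN/m
FOS = Resisting / Driving = 482.35 / 114
= 4.2311 (dimensionless)

4.2311 (dimensionless)


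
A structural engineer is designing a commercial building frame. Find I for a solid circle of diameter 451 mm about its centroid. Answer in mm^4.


r = d / 2 = 451 / 2 = 225.5 mm
I = pi * r^4 / 4 = pi * 225.5^4 / 4
= 2030841671.35 mm^4

2030841671.35 mm^4


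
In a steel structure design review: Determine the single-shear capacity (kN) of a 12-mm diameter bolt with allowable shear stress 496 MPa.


A = pi * d^2 / 4 = pi * 12^2 / 4 = 113.0973 mm^2
V = f_v * A / 1000 = 496 * 113.0973 / 1000
= 56.0963 kN

56.0963 kN


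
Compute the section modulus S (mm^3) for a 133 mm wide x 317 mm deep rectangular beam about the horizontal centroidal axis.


S = b * h^2 / 6
= 133 * 317^2 / 6
= 133 * 100489 / 6
= 2227506.17 mm^3

2227506.17 mm^3


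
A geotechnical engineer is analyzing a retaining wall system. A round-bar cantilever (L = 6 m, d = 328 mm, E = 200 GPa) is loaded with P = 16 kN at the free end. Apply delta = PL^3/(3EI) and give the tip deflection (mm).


I = pi * d^4 / 64 = pi * 328^4 / 64 = 568152959.9 mm^4
L = 6000.0 mm, P = 16000.0 N, E = 200000.0 MPa
delta = P * L^3 / (3 * E * I)
= 16000.0 * 6000.0^3 / (3 * 200000.0 * 568152959.9)
= 10.1381 mm

10.1381 mm


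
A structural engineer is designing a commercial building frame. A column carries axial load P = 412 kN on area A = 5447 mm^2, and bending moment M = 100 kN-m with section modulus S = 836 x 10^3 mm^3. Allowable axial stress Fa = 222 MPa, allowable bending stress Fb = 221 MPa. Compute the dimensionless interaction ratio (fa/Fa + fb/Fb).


f_a = P / A = 412000.0 / 5447 = 75.638 MPa
f_b = M / S = 100000000.0 / 836000.0 = 119.6172 MPa
Ratio = f_a / Fa + f_b / Fb
= 75.638 / 222 + 119.6172 / 221
= 0.882 (dimensionless)

0.882 (dimensionless)


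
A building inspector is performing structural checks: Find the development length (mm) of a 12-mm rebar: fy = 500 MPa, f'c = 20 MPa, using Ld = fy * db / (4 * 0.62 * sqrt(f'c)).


Ld = (fy * db) / (4 * 0.62 * sqrt(f'c))
= (500 * 12) / (4 * 0.62 * sqrt(20))
= 6000 / 11.0909
= 540.98 mm

540.98 mm


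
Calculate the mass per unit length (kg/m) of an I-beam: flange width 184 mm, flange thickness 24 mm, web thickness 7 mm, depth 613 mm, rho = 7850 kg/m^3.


A_flanges = 2 * 184 * 24 = 8832 mm^2
A_web = (613 - 2 * 24) * 7 = 3955 mm^2
A_total = 8832 + 3955 = 12787 mm^2 = 0.012787 m^2
Weight = rho * A = 7850 * 0.012787 = 100.3779 kg/m

100.3779 kg/m


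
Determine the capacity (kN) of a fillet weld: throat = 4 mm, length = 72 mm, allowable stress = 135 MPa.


Strength = throat * length * allowable stress
= 4 * 72 * 135 N
= 38880 N
= 38.88 kN

38.88 kN


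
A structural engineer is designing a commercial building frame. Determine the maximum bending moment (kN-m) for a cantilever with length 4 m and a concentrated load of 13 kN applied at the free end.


For a cantilever with a point load at the free end:
M_max = P * L = 13 * 4 = 52 kN-m

52 kN-m


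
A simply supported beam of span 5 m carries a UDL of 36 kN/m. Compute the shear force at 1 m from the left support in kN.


R_A = w * L / 2 = 36 * 5 / 2 = 90.0 kN
V(x) = R_A - w * x = 90.0 - 36 * 1
= 54.0 kN

54.0 kN


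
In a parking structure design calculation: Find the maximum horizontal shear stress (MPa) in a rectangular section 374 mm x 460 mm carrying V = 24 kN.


A = b * h = 374 * 460 = 172040 mm^2
V = 24 kN = 24000.0 N
tau_max = 1.5 * V / A = 1.5 * 24000.0 / 172040
= 0.2093 MPa

0.2093 MPa


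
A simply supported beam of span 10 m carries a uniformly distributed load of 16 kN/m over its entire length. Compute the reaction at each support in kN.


Total load = w * L = 16 * 10 = 160 kN
By symmetry, each reaction R = total / 2 = 160 / 2 = 80.0 kN

80.0 kN


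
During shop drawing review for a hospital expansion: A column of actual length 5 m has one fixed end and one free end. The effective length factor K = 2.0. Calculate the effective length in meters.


L_eff = K * L
= 2.0 * 5
= 10.0 m

10.0 m


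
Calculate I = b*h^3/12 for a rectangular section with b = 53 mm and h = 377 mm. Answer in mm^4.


I = b * h^3 / 12
= 53 * 377^3 / 12
= 53 * 53582633 / 12
= 236656629.08 mm^4

236656629.08 mm^4


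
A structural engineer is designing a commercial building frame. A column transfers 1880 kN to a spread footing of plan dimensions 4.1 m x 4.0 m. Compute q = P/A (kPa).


A = 4.1 * 4.0 = 16.4 m^2
q = P / A = 1880 / 16.4
= 114.6341 kPa

114.6341 kPa


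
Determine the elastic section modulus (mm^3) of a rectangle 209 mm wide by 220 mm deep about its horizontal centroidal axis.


S = b * h^2 / 6
= 209 * 220^2 / 6
= 209 * 48400 / 6
= 1685933.33 mm^3

1685933.33 mm^3


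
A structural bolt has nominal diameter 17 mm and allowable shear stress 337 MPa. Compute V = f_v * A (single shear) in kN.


A = pi * d^2 / 4 = pi * 17^2 / 4 = 226.9801 mm^2
V = f_v * A / 1000 = 337 * 226.9801 / 1000
= 76.4923 kN

76.4923 kN


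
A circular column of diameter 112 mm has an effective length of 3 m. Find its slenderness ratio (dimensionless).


Radius of gyration r = d / 4 = 112 / 4 = 28.0 mm
L_eff = 3000.0 mm
Slenderness ratio = L / r = 3000.0 / 28.0 = 107.14 (dimensionless)

107.14 (dimensionless)


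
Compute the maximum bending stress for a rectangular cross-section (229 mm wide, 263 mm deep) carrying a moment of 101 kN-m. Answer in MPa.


I = b * h^3 / 12 = 229 * 263^3 / 12 = 347153446.92 mm^4
y = h / 2 = 263 / 2 = 131.5 mm
M = 101 kN-m = 101000000.0 N-mm
sigma = M * y / I = 101000000.0 * 131.5 / 347153446.92
= 38.26 MPa

38.26 MPa


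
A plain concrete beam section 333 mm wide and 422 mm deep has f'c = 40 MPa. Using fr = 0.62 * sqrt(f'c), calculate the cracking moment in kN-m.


fr = 0.62 * sqrt(40) = 0.62 * 6.3246 = 3.9212 MPa
I = 333 * 422^3 / 12 = 2085452682.0 mm^4
y_t = 211.0 mm
M_cr = fr * I / y_t = 3.9212 * 2085452682.0 / 211.0 N-mm
= 38.7561 kN-m

38.7561 kN-m


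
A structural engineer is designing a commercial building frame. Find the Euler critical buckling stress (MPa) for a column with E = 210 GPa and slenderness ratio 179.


sigma_cr = pi^2 * E / lambda^2
= 9.8696 * 210000.0 / 179^2
= 9.8696 * 210000.0 / 32041
= 64.6864 MPa

64.6864 MPa


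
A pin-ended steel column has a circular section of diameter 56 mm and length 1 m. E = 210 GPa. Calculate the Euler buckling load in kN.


I = pi * d^4 / 64 = 482749.69 mm^4
L = 1000.0 mm
P_cr = pi^2 * E * I / L^2
= 9.8696 * 210000.0 * 482749.69 / 1000.0^2
= 1000555.18 N = 1000.5552 kN

1000.5552 kN


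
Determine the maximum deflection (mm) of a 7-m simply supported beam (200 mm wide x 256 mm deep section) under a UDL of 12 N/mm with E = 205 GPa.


I = 200 * 256^3 / 12 = 279620266.67 mm^4
L = 7000.0 mm, w = 12 N/mm, E = 205000.0 MPa
delta = 5 * w * L^4 / (384 * E * I)
= 5 * 12 * 7000.0^4 / (384 * 205000.0 * 279620266.67)
= 6.5447 mm

6.5447 mm


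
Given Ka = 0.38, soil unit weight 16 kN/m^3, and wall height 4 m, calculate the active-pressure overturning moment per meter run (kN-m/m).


Pa = 0.5 * Ka * gamma * H^2
= 0.5 * 0.38 * 16 * 4^2
= 48.64 kN/m
Arm = H / 3 = 4 / 3 = 1.3333 m
Mo = Pa * arm = Pa * H / 3 = 48.64 * 4 / 3 = 64.8533 kN-m/m

64.8533 kN-m/m


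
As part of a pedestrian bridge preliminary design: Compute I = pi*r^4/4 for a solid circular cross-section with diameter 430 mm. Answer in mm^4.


r = d / 2 = 430 / 2 = 215.0 mm
I = pi * r^4 / 4 = pi * 215.0^4 / 4
= 1678200016.51 mm^4

1678200016.51 mm^4


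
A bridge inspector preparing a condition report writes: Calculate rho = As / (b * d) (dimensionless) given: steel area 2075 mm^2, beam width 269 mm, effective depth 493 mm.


rho = As / (b * d)
= 2075 / (269 * 493)
= 2075 / 132617
= 0.015647 (dimensionless)

0.015647 (dimensionless)


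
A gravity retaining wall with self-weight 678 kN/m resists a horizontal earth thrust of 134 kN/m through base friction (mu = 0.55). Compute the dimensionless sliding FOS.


Resisting force = mu * W = 0.55 * 678 = 372.9 kN/m
FOS = Resisting / Driving = 372.9 / 134
= 2.7828 (dimensionless)

2.7828 (dimensionless)


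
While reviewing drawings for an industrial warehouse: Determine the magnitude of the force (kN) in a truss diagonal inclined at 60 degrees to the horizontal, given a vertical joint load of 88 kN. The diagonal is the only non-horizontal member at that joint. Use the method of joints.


At the joint, only the diagonal has a vertical component, so vertical equilibrium gives:
F * sin(60) = 88
F = 88 / sin(60)
= 88 / 0.866025
= 101.61 kN

101.61 kN


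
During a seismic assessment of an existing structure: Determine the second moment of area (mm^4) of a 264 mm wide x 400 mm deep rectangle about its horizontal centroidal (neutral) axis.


I = b * h^3 / 12
= 264 * 400^3 / 12
= 264 * 64000000 / 12
= 1408000000.0 mm^4

1408000000.0 mm^4


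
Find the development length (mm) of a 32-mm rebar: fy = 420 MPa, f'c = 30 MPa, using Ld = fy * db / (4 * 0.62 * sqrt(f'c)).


Ld = (fy * db) / (4 * 0.62 * sqrt(f'c))
= (420 * 32) / (4 * 0.62 * sqrt(30))
= 13440 / 13.5835
= 989.43 mm

989.43 mm


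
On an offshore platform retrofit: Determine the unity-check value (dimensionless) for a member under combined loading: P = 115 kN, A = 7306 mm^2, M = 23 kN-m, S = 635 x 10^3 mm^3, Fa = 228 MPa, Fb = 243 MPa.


f_a = P / A = 115000.0 / 7306 = 15.7405 MPa
f_b = M / S = 23000000.0 / 635000.0 = 36.2205 MPa
Ratio = f_a / Fa + f_b / Fb
= 15.7405 / 228 + 36.2205 / 243
= 0.2181 (dimensionless)

0.2181 (dimensionless)


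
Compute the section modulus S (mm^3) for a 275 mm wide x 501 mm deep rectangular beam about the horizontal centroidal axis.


S = b * h^2 / 6
= 275 * 501^2 / 6
= 275 * 251001 / 6
= 11504212.5 mm^3

11504212.5 mm^3


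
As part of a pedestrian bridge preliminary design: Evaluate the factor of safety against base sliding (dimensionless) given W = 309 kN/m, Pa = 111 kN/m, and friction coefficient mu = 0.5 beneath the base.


Resisting force = mu * W = 0.5 * 309 = 154.5 kN/m
FOS = Resisting / Driving = 154.5 / 111
= 1.3919 (dimensionless)

1.3919 (dimensionless)


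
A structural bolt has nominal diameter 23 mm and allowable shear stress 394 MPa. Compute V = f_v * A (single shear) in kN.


A = pi * d^2 / 4 = pi * 23^2 / 4 = 415.4756 mm^2
V = f_v * A / 1000 = 394 * 415.4756 / 1000
= 163.6974 kN

163.6974 kN


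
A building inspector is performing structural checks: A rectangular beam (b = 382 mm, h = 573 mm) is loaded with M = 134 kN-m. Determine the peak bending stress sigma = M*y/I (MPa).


I = b * h^3 / 12 = 382 * 573^3 / 12 = 5988885124.5 mm^4
y = h / 2 = 573 / 2 = 286.5 mm
M = 134 kN-m = 134000000.0 N-mm
sigma = M * y / I = 134000000.0 * 286.5 / 5988885124.5
= 6.41 MPa

6.41 MPa


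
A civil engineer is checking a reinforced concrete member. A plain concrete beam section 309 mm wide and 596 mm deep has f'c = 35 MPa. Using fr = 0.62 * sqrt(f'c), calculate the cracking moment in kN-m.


fr = 0.62 * sqrt(35) = 0.62 * 5.9161 = 3.668 MPa
I = 309 * 596^3 / 12 = 5451499952.0 mm^4
y_t = 298.0 mm
M_cr = fr * I / y_t = 3.668 * 5451499952.0 / 298.0 N-mm
= 67.1005 kN-m

67.1005 kN-m


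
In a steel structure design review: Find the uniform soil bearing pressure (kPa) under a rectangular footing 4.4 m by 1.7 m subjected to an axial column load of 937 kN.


A = 4.4 * 1.7 = 7.48 m^2
q = P / A = 937 / 7.48
= 125.2674 kPa

125.2674 kPa


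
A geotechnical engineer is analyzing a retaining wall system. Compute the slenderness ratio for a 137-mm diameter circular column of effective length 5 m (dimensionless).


Radius of gyration r = d / 4 = 137 / 4 = 34.25 mm
L_eff = 5000.0 mm
Slenderness ratio = L / r = 5000.0 / 34.25 = 145.99 (dimensionless)

145.99 (dimensionless)


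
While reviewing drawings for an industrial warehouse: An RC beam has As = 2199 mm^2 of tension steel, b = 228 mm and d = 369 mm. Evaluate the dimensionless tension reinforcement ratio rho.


rho = As / (b * d)
= 2199 / (228 * 369)
= 2199 / 84132
= 0.026137 (dimensionless)

0.026137 (dimensionless)


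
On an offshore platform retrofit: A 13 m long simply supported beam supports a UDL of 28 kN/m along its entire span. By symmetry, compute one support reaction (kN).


Total load = w * L = 28 * 13 = 364 kN
By symmetry, each reaction R = total / 2 = 364 / 2 = 182.0 kN

182.0 kN


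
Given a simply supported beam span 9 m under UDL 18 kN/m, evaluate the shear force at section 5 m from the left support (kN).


R_A = w * L / 2 = 18 * 9 / 2 = 81.0 kN
V(x) = R_A - w * x = 81.0 - 18 * 5
= -9.0 kN

-9.0 kN


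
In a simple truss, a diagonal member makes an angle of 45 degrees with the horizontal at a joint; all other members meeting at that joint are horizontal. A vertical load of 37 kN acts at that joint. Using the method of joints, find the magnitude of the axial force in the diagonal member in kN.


At the joint, only the diagonal has a vertical component, so vertical equilibrium gives:
F * sin(45) = 37
F = 37 / sin(45)
= 37 / 0.707107
= 52.33 kN

52.33 kN


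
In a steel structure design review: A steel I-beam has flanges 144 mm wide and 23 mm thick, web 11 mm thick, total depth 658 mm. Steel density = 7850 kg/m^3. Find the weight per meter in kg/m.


A_flanges = 2 * 144 * 23 = 6624 mm^2
A_web = (658 - 2 * 23) * 11 = 6732 mm^2
A_total = 6624 + 6732 = 13356 mm^2 = 0.013356 m^2
Weight = rho * A = 7850 * 0.013356 = 104.8446 kg/m

104.8446 kg/m


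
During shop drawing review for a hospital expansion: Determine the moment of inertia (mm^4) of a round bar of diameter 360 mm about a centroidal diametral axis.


r = d / 2 = 360 / 2 = 180.0 mm
I = pi * r^4 / 4 = pi * 180.0^4 / 4
= 824479576.01 mm^4

824479576.01 mm^4


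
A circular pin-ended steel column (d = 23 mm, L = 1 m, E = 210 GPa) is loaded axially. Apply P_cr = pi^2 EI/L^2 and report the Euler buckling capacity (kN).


I = pi * d^4 / 64 = 13736.66 mm^4
L = 1000.0 mm
P_cr = pi^2 * E * I / L^2
= 9.8696 * 210000.0 * 13736.66 / 1000.0^2
= 28470.84 N = 28.4708 kN

28.4708 kN


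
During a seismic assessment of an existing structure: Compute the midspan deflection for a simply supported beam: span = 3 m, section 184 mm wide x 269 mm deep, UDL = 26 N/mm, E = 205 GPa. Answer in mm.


I = 184 * 269^3 / 12 = 298465004.67 mm^4
L = 3000.0 mm, w = 26 N/mm, E = 205000.0 MPa
delta = 5 * w * L^4 / (384 * E * I)
= 5 * 26 * 3000.0^4 / (384 * 205000.0 * 298465004.67)
= 0.4482 mm

0.4482 mm


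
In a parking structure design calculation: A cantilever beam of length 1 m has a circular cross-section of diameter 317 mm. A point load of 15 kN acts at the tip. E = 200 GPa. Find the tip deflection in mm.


I = pi * d^4 / 64 = pi * 317^4 / 64 = 495686336.22 mm^4
L = 1000.0 mm, P = 15000.0 N, E = 200000.0 MPa
delta = P * L^3 / (3 * E * I)
= 15000.0 * 1000.0^3 / (3 * 200000.0 * 495686336.22)
= 0.0504 mm

0.0504 mm


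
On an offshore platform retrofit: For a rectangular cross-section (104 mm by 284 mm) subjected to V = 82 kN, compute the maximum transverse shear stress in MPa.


A = b * h = 104 * 284 = 29536 mm^2
V = 82 kN = 82000.0 N
tau_max = 1.5 * V / A = 1.5 * 82000.0 / 29536
= 4.1644 MPa

4.1644 MPa


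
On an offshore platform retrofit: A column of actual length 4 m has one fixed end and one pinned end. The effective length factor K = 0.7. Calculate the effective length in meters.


L_eff = K * L
= 0.7 * 4
= 2.8 m

2.8 m


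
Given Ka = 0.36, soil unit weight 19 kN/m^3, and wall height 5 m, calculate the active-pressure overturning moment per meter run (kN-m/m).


Pa = 0.5 * Ka * gamma * H^2
= 0.5 * 0.36 * 19 * 5^2
= 85.5 kN/m
Arm = H / 3 = 5 / 3 = 1.6667 m
Mo = Pa * arm = Pa * H / 3 = 85.5 * 5 / 3 = 142.5 kN-m/m

142.5 kN-m/m


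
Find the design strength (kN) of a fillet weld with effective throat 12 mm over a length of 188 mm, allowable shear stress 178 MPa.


Strength = throat * length * allowable stress
= 12 * 188 * 178 N
= 401568 N
= 401.57 kN

401.57 kN


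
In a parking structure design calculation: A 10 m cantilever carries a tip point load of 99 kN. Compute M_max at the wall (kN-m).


For a cantilever with a point load at the free end:
M_max = P * L = 99 * 10 = 990 kN-m

990 kN-m


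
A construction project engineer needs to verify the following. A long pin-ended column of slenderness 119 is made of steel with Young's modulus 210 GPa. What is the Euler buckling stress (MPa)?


sigma_cr = pi^2 * E / lambda^2
= 9.8696 * 210000.0 / 119^2
= 9.8696 * 210000.0 / 14161
= 146.3609 MPa

146.3609 MPa


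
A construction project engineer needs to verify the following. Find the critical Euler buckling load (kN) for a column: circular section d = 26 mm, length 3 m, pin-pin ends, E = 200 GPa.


I = pi * d^4 / 64 = 22431.76 mm^4
L = 3000.0 mm
P_cr = pi^2 * E * I / L^2
= 9.8696 * 200000.0 * 22431.76 / 3000.0^2
= 4919.83 N = 4.9198 kN

4.9198 kN


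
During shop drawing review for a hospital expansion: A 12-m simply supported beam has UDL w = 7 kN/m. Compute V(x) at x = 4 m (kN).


R_A = w * L / 2 = 7 * 12 / 2 = 42.0 kN
V(x) = R_A - w * x = 42.0 - 7 * 4
= 14.0 kN

14.0 kN


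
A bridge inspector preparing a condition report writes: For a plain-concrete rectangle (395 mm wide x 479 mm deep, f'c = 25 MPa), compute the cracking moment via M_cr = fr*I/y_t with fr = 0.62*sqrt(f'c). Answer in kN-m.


fr = 0.62 * sqrt(25) = 0.62 * 5.0 = 3.1 MPa
I = 395 * 479^3 / 12 = 3617615367.08 mm^4
y_t = 239.5 mm
M_cr = fr * I / y_t = 3.1 * 3617615367.08 / 239.5 N-mm
= 46.8251 kN-m

46.8251 kN-m


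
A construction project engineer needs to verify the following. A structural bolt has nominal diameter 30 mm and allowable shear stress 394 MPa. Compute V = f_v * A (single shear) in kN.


A = pi * d^2 / 4 = pi * 30^2 / 4 = 706.8583 mm^2
V = f_v * A / 1000 = 394 * 706.8583 / 1000
= 278.5022 kN

278.5022 kN


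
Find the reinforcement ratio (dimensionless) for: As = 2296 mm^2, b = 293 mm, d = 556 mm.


rho = As / (b * d)
= 2296 / (293 * 556)
= 2296 / 162908
= 0.014094 (dimensionless)

0.014094 (dimensionless)


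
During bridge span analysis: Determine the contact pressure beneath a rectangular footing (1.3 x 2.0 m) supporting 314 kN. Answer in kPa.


A = 1.3 * 2.0 = 2.6 m^2
q = P / A = 314 / 2.6
= 120.7692 kPa

120.7692 kPa


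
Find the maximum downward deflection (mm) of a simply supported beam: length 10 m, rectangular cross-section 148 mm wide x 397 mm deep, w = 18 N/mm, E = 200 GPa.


I = 148 * 397^3 / 12 = 771706200.33 mm^4
L = 10000.0 mm, w = 18 N/mm, E = 200000.0 MPa
delta = 5 * w * L^4 / (384 * E * I)
= 5 * 18 * 10000.0^4 / (384 * 200000.0 * 771706200.33)
= 15.1855 mm

15.1855 mm


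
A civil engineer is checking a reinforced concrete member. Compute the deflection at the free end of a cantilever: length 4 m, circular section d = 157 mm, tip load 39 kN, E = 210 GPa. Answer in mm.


I = pi * d^4 / 64 = pi * 157^4 / 64 = 29824179.76 mm^4
L = 4000.0 mm, P = 39000.0 N, E = 210000.0 MPa
delta = P * L^3 / (3 * E * I)
= 39000.0 * 4000.0^3 / (3 * 210000.0 * 29824179.76)
= 132.842 mm

132.842 mm


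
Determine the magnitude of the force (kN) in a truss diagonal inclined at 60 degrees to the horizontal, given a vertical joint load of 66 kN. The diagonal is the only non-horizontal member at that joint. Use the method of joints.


At the joint, only the diagonal has a vertical component, so vertical equilibrium gives:
F * sin(60) = 66
F = 66 / sin(60)
= 66 / 0.866025
= 76.21 kN

76.21 kN


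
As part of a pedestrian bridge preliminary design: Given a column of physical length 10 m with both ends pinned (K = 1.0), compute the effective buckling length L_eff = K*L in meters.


L_eff = K * L
= 1.0 * 10
= 10.0 m

10.0 m


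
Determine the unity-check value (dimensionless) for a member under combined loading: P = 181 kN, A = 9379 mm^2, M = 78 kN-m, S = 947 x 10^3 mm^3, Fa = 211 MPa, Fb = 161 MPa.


f_a = P / A = 181000.0 / 9379 = 19.2984 MPa
f_b = M / S = 78000000.0 / 947000.0 = 82.3654 MPa
Ratio = f_a / Fa + f_b / Fb
= 19.2984 / 211 + 82.3654 / 161
= 0.603 (dimensionless)

0.603 (dimensionless)


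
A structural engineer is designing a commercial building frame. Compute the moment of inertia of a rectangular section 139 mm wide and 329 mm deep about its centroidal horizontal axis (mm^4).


I = b * h^3 / 12
= 139 * 329^3 / 12
= 139 * 35611289 / 12
= 412497430.92 mm^4

412497430.92 mm^4


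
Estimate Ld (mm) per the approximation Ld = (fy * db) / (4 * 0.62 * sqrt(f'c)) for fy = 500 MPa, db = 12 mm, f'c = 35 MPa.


Ld = (fy * db) / (4 * 0.62 * sqrt(f'c))
= (500 * 12) / (4 * 0.62 * sqrt(35))
= 6000 / 14.6719
= 408.95 mm

408.95 mm


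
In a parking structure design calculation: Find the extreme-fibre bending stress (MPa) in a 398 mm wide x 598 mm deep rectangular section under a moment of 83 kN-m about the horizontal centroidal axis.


I = b * h^3 / 12 = 398 * 598^3 / 12 = 7092598534.67 mm^4
y = h / 2 = 598 / 2 = 299.0 mm
M = 83 kN-m = 83000000.0 N-mm
sigma = M * y / I = 83000000.0 * 299.0 / 7092598534.67
= 3.5 MPa

3.5 MPa


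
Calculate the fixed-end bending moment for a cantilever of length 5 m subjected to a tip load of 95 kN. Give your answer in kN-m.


For a cantilever with a point load at the free end:
M_max = P * L = 95 * 5 = 475 kN-m

475 kN-m


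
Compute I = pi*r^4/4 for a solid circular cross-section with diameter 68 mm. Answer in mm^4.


r = d / 2 = 68 / 2 = 34.0 mm
I = pi * r^4 / 4 = pi * 34.0^4 / 4
= 1049555.84 mm^4

1049555.84 mm^4


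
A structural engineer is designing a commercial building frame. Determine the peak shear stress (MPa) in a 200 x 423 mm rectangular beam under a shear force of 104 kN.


A = b * h = 200 * 423 = 84600 mm^2
V = 104 kN = 104000.0 N
tau_max = 1.5 * V / A = 1.5 * 104000.0 / 84600
= 1.844 MPa

1.844 MPa


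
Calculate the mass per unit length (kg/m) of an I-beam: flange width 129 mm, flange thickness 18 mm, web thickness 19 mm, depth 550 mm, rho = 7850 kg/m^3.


A_flanges = 2 * 129 * 18 = 4644 mm^2
A_web = (550 - 2 * 18) * 19 = 9766 mm^2
A_total = 4644 + 9766 = 14410 mm^2 = 0.014410 m^2
Weight = rho * A = 7850 * 0.014410 = 113.1185 kg/m

113.1185 kg/m


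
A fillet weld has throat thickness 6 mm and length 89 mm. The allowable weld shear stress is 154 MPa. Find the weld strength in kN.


Strength = throat * length * allowable stress
= 6 * 89 * 154 N
= 82236 N
= 82.24 kN

82.24 kN


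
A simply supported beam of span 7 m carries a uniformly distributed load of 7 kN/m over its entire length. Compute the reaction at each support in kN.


Total load = w * L = 7 * 7 = 49 kN
By symmetry, each reaction R = total / 2 = 49 / 2 = 24.5 kN

24.5 kN


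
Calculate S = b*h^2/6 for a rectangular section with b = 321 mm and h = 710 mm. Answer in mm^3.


S = b * h^2 / 6
= 321 * 710^2 / 6
= 321 * 504100 / 6
= 26969350.0 mm^3

26969350.0 mm^3


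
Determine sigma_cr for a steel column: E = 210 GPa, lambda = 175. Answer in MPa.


sigma_cr = pi^2 * E / lambda^2
= 9.8696 * 210000.0 / 175^2
= 9.8696 * 210000.0 / 30625
= 67.6773 MPa

67.6773 MPa


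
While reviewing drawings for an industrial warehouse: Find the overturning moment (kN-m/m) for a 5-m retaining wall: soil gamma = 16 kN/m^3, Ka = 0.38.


Pa = 0.5 * Ka * gamma * H^2
= 0.5 * 0.38 * 16 * 5^2
= 76.0 kN/m
Arm = H / 3 = 5 / 3 = 1.6667 m
Mo = Pa * arm = Pa * H / 3 = 76.0 * 5 / 3 = 126.6667 kN-m/m

126.6667 kN-m/m


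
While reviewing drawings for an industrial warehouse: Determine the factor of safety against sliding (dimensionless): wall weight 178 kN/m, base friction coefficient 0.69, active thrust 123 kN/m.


Resisting force = mu * W = 0.69 * 178 = 122.82 kN/m
FOS = Resisting / Driving = 122.82 / 123
= 0.9985 (dimensionless)

0.9985 (dimensionless)


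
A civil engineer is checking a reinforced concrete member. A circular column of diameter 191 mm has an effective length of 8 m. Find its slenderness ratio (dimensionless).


Radius of gyration r = d / 4 = 191 / 4 = 47.75 mm
L_eff = 8000.0 mm
Slenderness ratio = L / r = 8000.0 / 47.75 = 167.54 (dimensionless)

167.54 (dimensionless)


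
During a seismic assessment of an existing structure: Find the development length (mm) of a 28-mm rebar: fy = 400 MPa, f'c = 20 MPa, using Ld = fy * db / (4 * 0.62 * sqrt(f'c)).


Ld = (fy * db) / (4 * 0.62 * sqrt(f'c))
= (400 * 28) / (4 * 0.62 * sqrt(20))
= 11200 / 11.0909
= 1009.84 mm

1009.84 mm


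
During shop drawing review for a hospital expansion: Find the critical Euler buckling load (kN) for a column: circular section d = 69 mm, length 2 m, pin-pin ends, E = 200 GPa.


I = pi * d^4 / 64 = 1112669.7 mm^4
L = 2000.0 mm
P_cr = pi^2 * E * I / L^2
= 9.8696 * 200000.0 * 1112669.7 / 2000.0^2
= 549080.49 N = 549.0805 kN

549.0805 kN


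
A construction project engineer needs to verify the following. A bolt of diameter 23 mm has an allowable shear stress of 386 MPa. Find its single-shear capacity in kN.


A = pi * d^2 / 4 = pi * 23^2 / 4 = 415.4756 mm^2
V = f_v * A / 1000 = 386 * 415.4756 / 1000
= 160.3736 kN

160.3736 kN


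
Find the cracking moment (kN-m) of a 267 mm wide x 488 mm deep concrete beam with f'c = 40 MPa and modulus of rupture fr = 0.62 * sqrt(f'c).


fr = 0.62 * sqrt(40) = 0.62 * 6.3246 = 3.9212 MPa
I = 267 * 488^3 / 12 = 2585767552.0 mm^4
y_t = 244.0 mm
M_cr = fr * I / y_t = 3.9212 * 2585767552.0 / 244.0 N-mm
= 41.5548 kN-m

41.5548 kN-m


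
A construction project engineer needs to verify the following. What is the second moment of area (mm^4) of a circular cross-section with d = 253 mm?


r = d / 2 = 253 / 2 = 126.5 mm
I = pi * r^4 / 4 = pi * 126.5^4 / 4
= 201118482.47 mm^4

201118482.47 mm^4


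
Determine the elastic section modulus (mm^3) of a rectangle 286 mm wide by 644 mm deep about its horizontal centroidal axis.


S = b * h^2 / 6
= 286 * 644^2 / 6
= 286 * 414736 / 6
= 19769082.67 mm^3

19769082.67 mm^3


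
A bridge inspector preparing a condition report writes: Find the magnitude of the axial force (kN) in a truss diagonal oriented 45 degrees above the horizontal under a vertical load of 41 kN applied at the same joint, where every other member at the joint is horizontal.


At the joint, only the diagonal has a vertical component, so vertical equilibrium gives:
F * sin(45) = 41
F = 41 / sin(45)
= 41 / 0.707107
= 57.98 kN

57.98 kN
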